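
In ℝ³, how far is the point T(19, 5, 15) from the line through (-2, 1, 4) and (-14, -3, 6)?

√209

A direction vector is d = (-12, -4, 2).
AP = (21, 4, 11), and AP × d = (52, -174, -36).
|AP × d|² = 34276 and |d|² = 164, so the distance is √(34276/164) = √209.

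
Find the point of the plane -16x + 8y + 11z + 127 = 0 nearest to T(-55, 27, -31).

n = (-16, 8, 11), |n|² = 441, and n·T − (-127) = 882.
t = 882/441 = 2, so the foot is T − t·n = (-55, 27, -31) − 2·(-16, 8, 11) = (-23, 11, -53).

(-23, 11, -53)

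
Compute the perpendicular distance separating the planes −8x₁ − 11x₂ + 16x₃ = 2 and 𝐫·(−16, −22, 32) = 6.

Divide the second equation by 2 to match normals: −8x₁ − 11x₂ + 16x₃ = 3.
Both planes have normal n = (−8, −11, 16), |n| = 21. Any point on the first plane is at distance |3 − 2|/|n| = 1/21 from the second.

1/21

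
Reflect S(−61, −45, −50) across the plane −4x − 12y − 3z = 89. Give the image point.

With n = (−4, −12, −3), the signed offset is (n·S − 89)/|n|² = 845/169 = 5.
S' = S − 2t·n = (−61, −45, −50) − 10·(−4, −12, −3) = (−21, 75, −20).

(-21, 75, -20)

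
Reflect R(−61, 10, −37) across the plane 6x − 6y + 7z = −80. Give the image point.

(-1, -50, 33)

With n = (6, −6, 7), the signed offset is (n·R − (-80))/|n|² = -605/121 = -5.
R' = R − 2t·n = (−61, 10, −37) − (-10)·(6, −6, 7) = (−1, −50, 33).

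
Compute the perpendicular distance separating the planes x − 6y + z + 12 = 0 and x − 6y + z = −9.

With common normal n = (1, −6, 1) (|n| = √38), the distance is |(-12) − (-9)|/|n| = 3/√38 = 3√38/38.

3/√38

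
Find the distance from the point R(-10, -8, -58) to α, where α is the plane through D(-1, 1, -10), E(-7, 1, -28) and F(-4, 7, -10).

DE = (-6, 0, -18) and DF = (-3, 6, 0), so a normal is n = DE × DF = (108, 54, -36).
Then n·(-10, -8, -58) - 306 = 270.
|n| = √(11664 + 2916 + 1296) = 126, so the distance is |270|/126 = 15/7.

15/7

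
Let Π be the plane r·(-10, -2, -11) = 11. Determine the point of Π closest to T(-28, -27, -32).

The perpendicular from T has direction n = (-10, -2, -11): r = (-28, -27, -32) + t(-10, -2, -11).
Substitute into the plane: n·(T + tn) = 11 gives 686 + 225t = 11, so t = -3.
Foot = (-28, -27, -32) + (-3)·(-10, -2, -11) = (2, -21, 1).

(2, -21, 1)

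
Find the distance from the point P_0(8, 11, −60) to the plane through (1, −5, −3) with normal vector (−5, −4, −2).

The plane has equation n·(r − (1, −5, −3)) = 0, i.e. n·r = 21.
d = |(-5)·8 + (-4)·11 + (-2)·(-60) − 21| / √(25 + 16 + 4) = |15| / (3√5) = √5.

√5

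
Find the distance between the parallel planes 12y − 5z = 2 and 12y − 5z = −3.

Both planes have normal n = (0, 12, −5), |n| = 13. Any point on the first plane is at distance |(-3) − 2|/|n| = 5/13 from the second.

5/13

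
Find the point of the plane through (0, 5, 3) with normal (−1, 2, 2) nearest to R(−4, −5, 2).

(-6, -1, 6)

The perpendicular from R has direction n = (−1, 2, 2): r = (−4, −5, 2) + t(−1, 2, 2).
Substitute into the plane: n·(R + tn) = 16 gives -2 + 9t = 16, so t = 2.
Foot = (−4, −5, 2) + 2·(−1, 2, 2) = (−6, −1, 6).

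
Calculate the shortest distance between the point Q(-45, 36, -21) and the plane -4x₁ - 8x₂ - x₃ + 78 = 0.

1

n = (-4, -8, -1); n·P − (-78) = -9; |n| = 9; distance = 9/9 = 1.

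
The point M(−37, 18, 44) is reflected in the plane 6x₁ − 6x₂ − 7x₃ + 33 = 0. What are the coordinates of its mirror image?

(23, -42, -26)

With n = (6, −6, −7), the signed offset is (n·M − (-33))/|n|² = -605/121 = -5.
M' = M − 2t·n = (−37, 18, 44) − (-10)·(6, −6, −7) = (23, −42, −26).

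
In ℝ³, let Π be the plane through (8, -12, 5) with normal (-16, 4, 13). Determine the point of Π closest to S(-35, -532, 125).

The perpendicular from S has direction n = (-16, 4, 13): r = (-35, -532, 125) + λ(-16, 4, 13).
Substitute into the plane: n·(S + λn) = -111 gives 57 + 441λ = -111, so λ = -8/21.
Foot = (-35, -532, 125) + (-8/21)·(-16, 4, 13) = (-607/21, -11204/21, 2521/21).

(-607/21, -11204/21, 2521/21)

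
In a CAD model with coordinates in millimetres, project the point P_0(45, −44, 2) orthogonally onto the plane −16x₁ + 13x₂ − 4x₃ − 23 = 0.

(-3, -5, -10)

The perpendicular from P_0 has direction n = (−16, 13, −4): r = (45, −44, 2) + t(−16, 13, −4).
Substitute into the plane: n·(P_0 + tn) = 23 gives -1300 + 441t = 23, so t = 3.
Foot = (45, −44, 2) + 3·(−16, 13, −4) = (−3, −5, −10).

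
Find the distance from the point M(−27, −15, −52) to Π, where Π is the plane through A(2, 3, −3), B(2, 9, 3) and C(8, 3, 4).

AB = (0, 6, 6) and AC = (6, 0, 7), so a normal is n = AB × AC = (42, 36, −36).
d = |42·(-27) + 36·(-15) + (-36)·(-52) − 300| / √(1764 + 1296 + 1296) = |-102| / 66 = 17/11.

17/11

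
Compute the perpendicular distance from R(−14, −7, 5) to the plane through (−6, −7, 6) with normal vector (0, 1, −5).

5√26/26

The plane has equation n·(r − (−6, −7, 6)) = 0, i.e. n·r = -37.
d = |1·(-7) + (-5)·5 − (-37)| / √(0 + 1 + 25) = |5| / √26 = 5/√26.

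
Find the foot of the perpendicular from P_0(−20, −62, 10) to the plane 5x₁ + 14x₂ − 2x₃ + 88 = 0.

The perpendicular from P_0 has direction n = (5, 14, −2): r = (−20, −62, 10) + λ(5, 14, −2).
Substitute into the plane: n·(P_0 + λn) = -88 gives -988 + 225λ = -88, so λ = 4.
Foot = (−20, −62, 10) + 4·(5, 14, −2) = (0, −6, 2).

(0, -6, 2)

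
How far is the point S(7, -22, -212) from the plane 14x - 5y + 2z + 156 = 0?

4

Normal vector n = (14, -5, 2), and n·(7, -22, -212) - (-156) = -60.
|n| = √(196 + 25 + 4) = 15, so the distance is |-60|/15 = 4.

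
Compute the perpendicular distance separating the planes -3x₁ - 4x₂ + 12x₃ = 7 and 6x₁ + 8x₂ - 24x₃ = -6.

4/13

Divide the second equation by -2 to match normals: -3x₁ - 4x₂ + 12x₃ = 3.
Both planes have normal n = (-3, -4, 12), |n| = 13. Any point on the first plane is at distance |3 − 7|/|n| = 4/13 from the second.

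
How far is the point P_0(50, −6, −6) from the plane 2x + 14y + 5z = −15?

1/15

n = (2, 14, 5); n·P − (-15) = 1; |n| = 15; distance = 1/15.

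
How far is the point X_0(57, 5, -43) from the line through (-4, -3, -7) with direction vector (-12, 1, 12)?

√457

Direction vector d = (-12, 1, 12).
AP = (61, 8, -36); AP·d = -1156, |AP|² = 5081, |d|² = 289.
distance² = |AP|² − (AP·d)²/|d|² = 5081 − 1336336/289 = 457, so the distance is √457.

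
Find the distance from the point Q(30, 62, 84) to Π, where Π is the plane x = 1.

29

Normal vector n = (1, 0, 0), and n·(30, 62, 84) − 1 = 29.
|n| = √(1 + 0 + 0) = 1, so the distance is |29|/1 = 29.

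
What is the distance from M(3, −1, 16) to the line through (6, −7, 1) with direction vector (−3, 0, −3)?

Direction vector d = (−3, 0, −3).
AP = (−3, 6, 15), and AP × d = (−18, −54, 18).
|AP × d|² = 3564 and |d|² = 18, so the distance is √(3564/18) = √198 = 3√22.

3√22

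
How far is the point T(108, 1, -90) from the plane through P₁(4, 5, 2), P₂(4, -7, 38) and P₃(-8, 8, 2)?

8

P₁P₂ = (0, -12, 36) and P₁P₃ = (-12, 3, 0), so a normal is n = P₁P₂ × P₁P₃ = (-108, -432, -144).
Then n·(108, 1, -90) - (-2880) = 3744.
|n| = √(11664 + 186624 + 20736) = 468, so the distance is |3744|/468 = 8.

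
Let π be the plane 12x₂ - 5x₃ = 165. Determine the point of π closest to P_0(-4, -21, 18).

n = (0, 12, -5), |n|² = 169, and n·P_0 − 165 = -507.
t = -507/169 = -3, so the foot is P_0 − t·n = (-4, -21, 18) − (-3)·(0, 12, -5) = (-4, 15, 3).

(-4, 15, 3)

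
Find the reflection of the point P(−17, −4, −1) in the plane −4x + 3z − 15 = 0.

n = (−4, 0, 3), |n|² = 25, n·P − 15 = 50, so t = 50/25 = 2.
Foot F = P − 2·n = (−9, −4, −7); the reflection is 2F − P = (−1, −4, −13).

(-1, -4, -13)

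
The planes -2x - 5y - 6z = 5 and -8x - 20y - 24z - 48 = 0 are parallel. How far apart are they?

Divide the second equation by 4 to match normals: -2x - 5y - 6z = 12.
With common normal n = (-2, -5, -6) (|n| = √65), the distance is |5 − 12|/|n| = 7/√65 = 7√65/65.

7√65/65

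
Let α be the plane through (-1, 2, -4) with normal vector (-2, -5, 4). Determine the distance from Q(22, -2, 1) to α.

2√5/5

The plane has equation n·(r − (-1, 2, -4)) = 0, i.e. n·r = -24.
Then n·(22, -2, 1) - (-24) = -6.
|n| = √(4 + 25 + 16) = 3√5, so the distance is |-6|/(3√5) = 2√5/5.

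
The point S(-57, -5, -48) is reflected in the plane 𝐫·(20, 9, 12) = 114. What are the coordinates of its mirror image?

(63, 49, 24)

n = (20, 9, 12), |n|² = 625, n·S − 114 = -1875, so t = -1875/625 = -3.
Foot F = S − (-3)·n = (3, 22, -12); the reflection is 2F − S = (63, 49, 24).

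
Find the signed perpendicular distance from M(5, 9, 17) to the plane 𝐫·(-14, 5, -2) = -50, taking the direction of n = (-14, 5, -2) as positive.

-3/5

n·M − (-50) = -9.
|n| = 15, so the signed distance is -9/15 = -3/5.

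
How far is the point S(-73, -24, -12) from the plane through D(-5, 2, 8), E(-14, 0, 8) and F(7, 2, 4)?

2

DE = (-9, -2, 0) and DF = (12, 0, -4), so a normal is n = DE × DF = (8, -36, 24).
d = |8·(-73) + (-36)·(-24) + 24·(-12) − 80| / √(64 + 1296 + 576) = |-88| / 44 = 2.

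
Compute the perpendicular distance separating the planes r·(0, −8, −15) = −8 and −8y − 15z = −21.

With common normal n = (0, −8, −15) (|n| = 17), the distance is |(-8) − (-21)|/|n| = 13/17.

13/17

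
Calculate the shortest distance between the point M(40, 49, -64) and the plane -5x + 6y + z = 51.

21/√62

Normal vector n = (-5, 6, 1), and n·(40, 49, -64) - 51 = -21.
|n| = √(25 + 36 + 1) = √62, so the distance is |-21|/√62 = 21√62/62.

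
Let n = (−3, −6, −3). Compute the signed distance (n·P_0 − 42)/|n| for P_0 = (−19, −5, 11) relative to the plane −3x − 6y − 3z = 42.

n·P_0 − 42 = 12.
|n| = 3√6, so the signed distance is 2√6/3.

2√6/3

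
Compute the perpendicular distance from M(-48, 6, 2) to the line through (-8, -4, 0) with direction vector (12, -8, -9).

Direction vector d = (12, -8, -9).
AP = (-40, 10, 2), and AP × d = (-74, -336, 200).
|AP × d|² = 158372 and |d|² = 289, so the distance is √(158372/289) = √548 = 2√137.

2√137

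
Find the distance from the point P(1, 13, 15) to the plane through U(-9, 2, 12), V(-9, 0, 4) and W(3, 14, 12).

UV = (0, -2, -8) and UW = (12, 12, 0), so a normal is n = UV × UW = (96, -96, 24).
Then n·(1, 13, 15) - (-768) = -24.
|n| = √(9216 + 9216 + 576) = 24√33, so the distance is |-24|/(24√33) = √33/33.

√33/33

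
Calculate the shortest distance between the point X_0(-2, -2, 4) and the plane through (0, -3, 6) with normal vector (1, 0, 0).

The plane has equation n·(r − (0, -3, 6)) = 0, i.e. n·r = 0.
n = (1, 0, 0); n·P − 0 = -2; |n| = 1; distance = 2/1 = 2.

2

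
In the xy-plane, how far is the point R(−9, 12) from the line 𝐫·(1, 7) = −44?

d = |1·(-9) + 7·12 − (-44)| / √(1 + 49) = |119|/(5√2) = 119/(5√2).

119/(5√2)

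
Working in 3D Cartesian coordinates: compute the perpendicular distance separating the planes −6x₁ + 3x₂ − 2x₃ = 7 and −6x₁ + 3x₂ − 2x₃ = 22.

With common normal n = (−6, 3, −2) (|n| = 7), the distance is |7 − 22|/|n| = 15/7.

15/7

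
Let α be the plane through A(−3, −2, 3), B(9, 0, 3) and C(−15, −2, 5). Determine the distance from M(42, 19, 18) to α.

9/√73

AB = (12, 2, 0) and AC = (−12, 0, 2), so a normal is n = AB × AC = (4, −24, 24).
d = |4·42 + (-24)·19 + 24·18 − 108| / √(16 + 576 + 576) = |36| / (4√73) = 9√73/73.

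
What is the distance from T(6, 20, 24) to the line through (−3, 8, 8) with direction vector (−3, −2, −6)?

Direction vector d = (−3, −2, −6).
AP = (9, 12, 16), and AP × d = (−40, 6, 18).
|AP × d|² = 1960 and |d|² = 49, so the distance is √(1960/49) = √40 = 2√10.

2√10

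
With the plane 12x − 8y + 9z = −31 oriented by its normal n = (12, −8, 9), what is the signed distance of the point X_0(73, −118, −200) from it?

n·X_0 − (-31) = 51.
|n| = 17, so the signed distance is 51/17 = 3.

3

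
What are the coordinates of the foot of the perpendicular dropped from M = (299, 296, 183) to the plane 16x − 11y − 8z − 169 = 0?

(6359/21, 6161/21, 3803/21)

n = (16, −11, −8), |n|² = 441, and n·M − 169 = -105.
t = -105/441 = -5/21, so the foot is M − t·n = (299, 296, 183) − (-5/21)·(16, −11, −8) = (6359/21, 6161/21, 3803/21).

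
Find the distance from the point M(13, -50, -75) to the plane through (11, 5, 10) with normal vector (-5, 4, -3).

5/√2

The plane has equation n·(r − (11, 5, 10)) = 0, i.e. n·r = -65.
Then n·(13, -50, -75) - (-65) = 25.
|n| = √(25 + 16 + 9) = 5√2, so the distance is |25|/(5√2) = 5√2/2.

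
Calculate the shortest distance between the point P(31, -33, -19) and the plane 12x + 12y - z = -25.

20/17

Normal vector n = (12, 12, -1), and n·(31, -33, -19) - (-25) = 20.
|n| = √(144 + 144 + 1) = 17, so the distance is |20|/17 = 20/17.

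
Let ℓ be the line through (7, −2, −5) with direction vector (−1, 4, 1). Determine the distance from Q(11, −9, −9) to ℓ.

Direction vector d = (−1, 4, 1).
AP = (4, −7, −4), and AP × d = (9, 0, 9).
|AP × d|² = 162 and |d|² = 18, so the distance is √(162/18) = √9 = 3.

3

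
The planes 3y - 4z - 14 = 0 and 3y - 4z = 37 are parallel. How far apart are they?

Both planes have normal n = (0, 3, -4), |n| = 5. Any point on the first plane is at distance |37 − 14|/|n| = 23/5 from the second.

23/5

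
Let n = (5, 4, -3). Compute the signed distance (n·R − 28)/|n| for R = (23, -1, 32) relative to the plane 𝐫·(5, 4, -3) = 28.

n·R − 28 = -13.
|n| = 5√2, so the signed distance is -13√2/10.

-13√2/10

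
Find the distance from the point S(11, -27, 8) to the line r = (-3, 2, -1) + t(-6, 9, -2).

Direction vector d = (-6, 9, -2).
AP = (14, -29, 9); AP·d = -363, |AP|² = 1118, |d|² = 121.
distance² = |AP|² − (AP·d)²/|d|² = 1118 − 131769/121 = 29, so the distance is √29.

√29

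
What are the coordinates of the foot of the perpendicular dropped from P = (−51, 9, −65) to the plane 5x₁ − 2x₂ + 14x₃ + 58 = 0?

(-26, -1, 5)

n = (5, −2, 14), |n|² = 225, and n·P − (-58) = -1125.
t = -1125/225 = -5, so the foot is P − t·n = (−51, 9, −65) − (-5)·(5, −2, 14) = (−26, −1, 5).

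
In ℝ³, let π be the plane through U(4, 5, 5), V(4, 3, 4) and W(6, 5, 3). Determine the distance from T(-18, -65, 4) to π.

UV = (0, -2, -1) and UW = (2, 0, -2), so a normal is n = UV × UW = (4, -2, 4).
Then n·(-18, -65, 4) - 26 = 48.
|n| = √(16 + 4 + 16) = 6, so the distance is |48|/6 = 8.

8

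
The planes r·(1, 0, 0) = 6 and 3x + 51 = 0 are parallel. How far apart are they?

23

Divide the second equation by 3 to match normals: x = -17.
Both planes have normal n = (1, 0, 0), |n| = 1. Any point on the first plane is at distance |(-17) − 6|/|n| = 23/1 = 23 from the second.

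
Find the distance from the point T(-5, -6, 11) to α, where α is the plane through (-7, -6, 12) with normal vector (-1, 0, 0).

2

The plane has equation n·(r − (-7, -6, 12)) = 0, i.e. n·r = 7.
d = |(-1)·(-5) − 7| / √(1 + 0 + 0) = |-2| / 1 = 2.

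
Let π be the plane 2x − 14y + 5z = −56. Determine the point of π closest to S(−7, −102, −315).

(-91/15, -1628/15, -938/3)

n = (2, −14, 5), |n|² = 225, and n·S − (-56) = -105.
t = -105/225 = -7/15, so the foot is S − t·n = (−7, −102, −315) − (-7/15)·(2, −14, 5) = (−91/15, −1628/15, −938/3).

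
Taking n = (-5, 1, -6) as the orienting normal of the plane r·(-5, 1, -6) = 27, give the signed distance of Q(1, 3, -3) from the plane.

-11/√62

n·Q − 27 = -11.
|n| = √62, so the signed distance is -11/√62.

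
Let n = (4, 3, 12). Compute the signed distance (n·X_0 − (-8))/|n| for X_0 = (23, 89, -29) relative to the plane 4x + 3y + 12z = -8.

n·X_0 − (-8) = 19.
|n| = 13, so the signed distance is 19/13.

19/13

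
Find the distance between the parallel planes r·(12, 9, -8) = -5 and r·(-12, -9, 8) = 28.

Divide the second equation by -1 to match normals: 12x + 9y - 8z = -28.
With common normal n = (12, 9, -8) (|n| = 17), the distance is |(-5) − (-28)|/|n| = 23/17.

23/17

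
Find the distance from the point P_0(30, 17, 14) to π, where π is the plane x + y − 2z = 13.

Normal vector n = (1, 1, −2), and n·(30, 17, 14) − 13 = 6.
|n| = √(1 + 1 + 4) = √6, so the distance is |6|/√6 = √6.

√6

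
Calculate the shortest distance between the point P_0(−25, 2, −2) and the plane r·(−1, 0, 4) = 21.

4/√17

n = (−1, 0, 4); n·P − 21 = -4; |n| = √17; distance = 4/√17.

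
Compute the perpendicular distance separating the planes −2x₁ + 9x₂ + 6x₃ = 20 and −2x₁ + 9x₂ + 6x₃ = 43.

23/11

With common normal n = (−2, 9, 6) (|n| = 11), the distance is |20 − 43|/|n| = 23/11.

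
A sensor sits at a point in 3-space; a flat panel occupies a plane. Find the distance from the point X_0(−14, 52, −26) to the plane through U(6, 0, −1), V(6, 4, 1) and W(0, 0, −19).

18√41/41

UV = (0, 4, 2) and UW = (−6, 0, −18), so a normal is n = UV × UW = (−72, −12, 24).
d = |(-72)·(-14) + (-12)·52 + 24·(-26) − (-456)| / √(5184 + 144 + 576) = |216| / (12√41) = 18√41/41.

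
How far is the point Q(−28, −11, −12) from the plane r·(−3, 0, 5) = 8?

8√34/17

Normal vector n = (−3, 0, 5), and n·(−28, −11, −12) − 8 = 16.
|n| = √(9 + 0 + 25) = √34, so the distance is |16|/√34 = 16/√34.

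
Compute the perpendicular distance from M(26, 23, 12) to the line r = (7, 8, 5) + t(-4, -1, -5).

Direction vector d = (-4, -1, -5).
AP = (19, 15, 7); AP·d = -126, |AP|² = 635, |d|² = 42.
distance² = |AP|² − (AP·d)²/|d|² = 635 − 15876/42 = 257, so the distance is √257.

√257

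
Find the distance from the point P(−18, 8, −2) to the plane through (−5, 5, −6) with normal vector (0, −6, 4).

√13/13

The plane has equation n·(r − (−5, 5, −6)) = 0, i.e. n·r = -54.
Then n·(−18, 8, −2) − (−54) = −2.
|n| = √(0 + 36 + 16) = 2√13, so the distance is |-2|/(2√13) = 1/√13.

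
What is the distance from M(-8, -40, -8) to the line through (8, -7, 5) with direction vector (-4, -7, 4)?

Direction vector d = (-4, -7, 4).
AP = (-16, -33, -13); AP·d = 243, |AP|² = 1514, |d|² = 81.
distance² = |AP|² − (AP·d)²/|d|² = 1514 − 59049/81 = 785, so the distance is √785.

√785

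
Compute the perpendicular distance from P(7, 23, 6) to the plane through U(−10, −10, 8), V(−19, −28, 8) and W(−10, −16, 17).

UV = (−9, −18, 0) and UW = (0, −6, 9), so a normal is n = UV × UW = (−162, 81, 54).
n = (−162, 81, 54); n·P − 1242 = -189; |n| = 189; distance = 189/189 = 1.

1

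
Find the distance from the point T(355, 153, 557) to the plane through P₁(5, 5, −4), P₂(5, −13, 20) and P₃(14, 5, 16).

P₁P₂ = (0, −18, 24) and P₁P₃ = (9, 0, 20), so a normal is n = P₁P₂ × P₁P₃ = (−360, 216, 162).
n = (−360, 216, 162); n·P − (-1368) = -3150; |n| = 450; distance = 3150/450 = 7.

7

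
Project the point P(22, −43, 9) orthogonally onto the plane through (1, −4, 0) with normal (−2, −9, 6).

(28, -16, -9)

n = (−2, −9, 6), |n|² = 121, and n·P − 34 = 363.
t = 363/121 = 3, so the foot is P − t·n = (22, −43, 9) − 3·(−2, −9, 6) = (28, −16, −9).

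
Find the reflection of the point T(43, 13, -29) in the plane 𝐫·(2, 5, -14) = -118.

(31, -17, 55)

n = (2, 5, -14), |n|² = 225, n·T − (-118) = 675, so t = 675/225 = 3.
Foot F = T − 3·n = (37, -2, 13); the reflection is 2F − T = (31, -17, 55).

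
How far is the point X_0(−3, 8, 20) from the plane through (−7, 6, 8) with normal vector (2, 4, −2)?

The plane has equation n·(r − (−7, 6, 8)) = 0, i.e. n·r = -6.
Then n·(−3, 8, 20) − (−6) = −8.
|n| = √(4 + 16 + 4) = 2√6, so the distance is |-8|/(2√6) = 2√6/3.

2√6/3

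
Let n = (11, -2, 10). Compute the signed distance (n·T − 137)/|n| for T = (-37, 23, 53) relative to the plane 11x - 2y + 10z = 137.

-4

n·T − 137 = -60.
|n| = 15, so the signed distance is -60/15 = -4.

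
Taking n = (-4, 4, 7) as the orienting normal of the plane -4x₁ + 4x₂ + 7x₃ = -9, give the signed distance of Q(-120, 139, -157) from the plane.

-6

n·Q − (-9) = -54.
|n| = 9, so the signed distance is -54/9 = -6.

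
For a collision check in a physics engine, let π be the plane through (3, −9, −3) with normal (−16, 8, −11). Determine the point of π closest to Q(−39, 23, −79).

The perpendicular from Q has direction n = (−16, 8, −11): r = (−39, 23, −79) + t(−16, 8, −11).
Substitute into the plane: n·(Q + tn) = -87 gives 1677 + 441t = -87, so t = -4.
Foot = (−39, 23, −79) + (-4)·(−16, 8, −11) = (25, −9, −35).

(25, -9, -35)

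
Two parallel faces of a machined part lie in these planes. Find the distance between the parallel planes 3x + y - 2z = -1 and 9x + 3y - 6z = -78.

Divide the second equation by 3 to match normals: 3x + y - 2z = -26.
With common normal n = (3, 1, -2) (|n| = √14), the distance is |(-1) − (-26)|/|n| = 25/√14.

25√14/14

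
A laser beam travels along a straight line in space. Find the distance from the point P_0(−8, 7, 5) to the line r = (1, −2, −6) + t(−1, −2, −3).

Direction vector d = (−1, −2, −3).
AP = (−9, 9, 11), and AP × d = (−5, −38, 27).
|AP × d|² = 2198 and |d|² = 14, so the distance is √(2198/14) = √157.

√157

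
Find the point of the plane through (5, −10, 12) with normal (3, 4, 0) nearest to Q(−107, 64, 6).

The perpendicular from Q has direction n = (3, 4, 0): r = (−107, 64, 6) + λ(3, 4, 0).
Substitute into the plane: n·(Q + λn) = -25 gives -65 + 25λ = -25, so λ = 8/5.
Foot = (−107, 64, 6) + (8/5)·(3, 4, 0) = (−511/5, 352/5, 6).

(-511/5, 352/5, 6)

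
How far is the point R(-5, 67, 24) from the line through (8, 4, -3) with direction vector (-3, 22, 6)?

Direction vector d = (-3, 22, 6).
AP = (-13, 63, 27); AP·d = 1587, |AP|² = 4867, |d|² = 529.
distance² = |AP|² − (AP·d)²/|d|² = 4867 − 2518569/529 = 106, so the distance is √106.

√106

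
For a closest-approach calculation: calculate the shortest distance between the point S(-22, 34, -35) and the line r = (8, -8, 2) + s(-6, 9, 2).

3√233

Direction vector d = (-6, 9, 2).
AP = (-30, 42, -37), and AP × d = (417, 282, -18).
|AP × d|² = 253737 and |d|² = 121, so the distance is √(253737/121) = √2097 = 3√233.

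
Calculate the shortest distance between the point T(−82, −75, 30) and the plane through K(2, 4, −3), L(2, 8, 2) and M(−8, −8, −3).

23/√77

KL = (0, 4, 5) and KM = (−10, −12, 0), so a normal is n = KL × KM = (60, −50, 40).
Then n·(−82, −75, 30) − (−200) = 230.
|n| = √(3600 + 2500 + 1600) = 10√77, so the distance is |230|/(10√77) = 23/√77.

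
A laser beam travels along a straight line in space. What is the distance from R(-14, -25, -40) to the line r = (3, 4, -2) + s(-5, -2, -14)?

3√61

Direction vector d = (-5, -2, -14).
AP = (-17, -29, -38), and AP × d = (330, -48, -111).
|AP × d|² = 123525 and |d|² = 225, so the distance is √(123525/225) = √549 = 3√61.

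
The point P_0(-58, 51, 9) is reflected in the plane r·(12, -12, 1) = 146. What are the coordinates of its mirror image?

n = (12, -12, 1), |n|² = 289, n·P_0 − 146 = -1445, so t = -1445/289 = -5.
Foot F = P_0 − (-5)·n = (2, -9, 14); the reflection is 2F − P_0 = (62, -69, 19).

(62, -69, 19)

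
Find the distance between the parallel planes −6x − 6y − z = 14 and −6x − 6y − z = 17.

With common normal n = (−6, −6, −1) (|n| = √73), the distance is |14 − 17|/|n| = 3/√73.

3√73/73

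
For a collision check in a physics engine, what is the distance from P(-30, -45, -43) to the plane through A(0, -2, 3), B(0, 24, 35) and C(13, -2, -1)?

10/7

AB = (0, 26, 32) and AC = (13, 0, -4), so a normal is n = AB × AC = (-104, 416, -338).
Then n·(-30, -45, -43) - (-1846) = 780.
|n| = √(10816 + 173056 + 114244) = 546, so the distance is |780|/546 = 10/7.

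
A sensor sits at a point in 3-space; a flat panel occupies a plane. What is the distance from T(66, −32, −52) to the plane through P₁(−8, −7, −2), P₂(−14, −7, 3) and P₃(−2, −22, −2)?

20/√65

P₁P₂ = (−6, 0, 5) and P₁P₃ = (6, −15, 0), so a normal is n = P₁P₂ × P₁P₃ = (75, 30, 90).
Then n·(66, −32, −52) − (−990) = 300.
|n| = √(5625 + 900 + 8100) = 15√65, so the distance is |300|/(15√65) = 20/√65.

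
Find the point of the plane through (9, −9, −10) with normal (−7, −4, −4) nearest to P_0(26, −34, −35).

(33, -30, -31)

n = (−7, −4, −4), |n|² = 81, and n·P_0 − 13 = 81.
t = 81/81 = 1, so the foot is P_0 − t·n = (26, −34, −35) − 1·(−7, −4, −4) = (33, −30, −31).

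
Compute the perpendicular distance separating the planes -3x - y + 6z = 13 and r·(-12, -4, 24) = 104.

Divide the second equation by 4 to match normals: -3x - y + 6z = 26.
With common normal n = (-3, -1, 6) (|n| = √46), the distance is |13 − 26|/|n| = 13/√46.

13/√46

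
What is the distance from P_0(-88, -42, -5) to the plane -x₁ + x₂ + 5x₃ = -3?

Normal vector n = (-1, 1, 5), and n·(-88, -42, -5) - (-3) = 24.
|n| = √(1 + 1 + 25) = 3√3, so the distance is |24|/(3√3) = 8√3/3.

8√3/3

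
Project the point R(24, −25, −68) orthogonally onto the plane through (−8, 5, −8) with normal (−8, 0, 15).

(-8, -25, -8)

n = (−8, 0, 15), |n|² = 289, and n·R − (-56) = -1156.
t = -1156/289 = -4, so the foot is R − t·n = (24, −25, −68) − (-4)·(−8, 0, 15) = (−8, −25, −8).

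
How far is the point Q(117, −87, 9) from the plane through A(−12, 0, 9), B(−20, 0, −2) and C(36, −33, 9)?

AB = (−8, 0, −11) and AC = (48, −33, 0), so a normal is n = AB × AC = (−363, −528, 264).
Then n·(117, −87, 9) − 6732 = −891.
|n| = √(131769 + 278784 + 69696) = 693, so the distance is |-891|/693 = 9/7.

9/7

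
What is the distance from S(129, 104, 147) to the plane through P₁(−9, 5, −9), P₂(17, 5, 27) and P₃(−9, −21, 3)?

P₁P₂ = (26, 0, 36) and P₁P₃ = (0, −26, 12), so a normal is n = P₁P₂ × P₁P₃ = (936, −312, −676).
d = |936·129 + (-312)·104 + (-676)·147 − (-3900)| / √(876096 + 97344 + 456976) = |-7176| / 1196 = 6.

6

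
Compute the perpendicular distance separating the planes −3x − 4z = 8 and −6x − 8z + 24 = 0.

4

Divide the second equation by 2 to match normals: −3x − 4z = -12.
Both planes have normal n = (−3, 0, −4), |n| = 5. Any point on the first plane is at distance |(-12) − 8|/|n| = 20/5 = 4 from the second.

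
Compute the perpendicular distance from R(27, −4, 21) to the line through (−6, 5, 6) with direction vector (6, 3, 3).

Direction vector d = (6, 3, 3).
AP = (33, −9, 15); AP·d = 216, |AP|² = 1395, |d|² = 54.
distance² = |AP|² − (AP·d)²/|d|² = 1395 − 46656/54 = 531, so the distance is 3√59.

3√59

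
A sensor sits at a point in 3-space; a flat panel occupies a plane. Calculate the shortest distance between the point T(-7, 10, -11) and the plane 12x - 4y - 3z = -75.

Normal vector n = (12, -4, -3), and n·(-7, 10, -11) - (-75) = -16.
|n| = √(144 + 16 + 9) = 13, so the distance is |-16|/13 = 16/13.

16/13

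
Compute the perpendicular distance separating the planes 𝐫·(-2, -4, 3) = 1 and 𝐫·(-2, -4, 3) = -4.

With common normal n = (-2, -4, 3) (|n| = √29), the distance is |1 − (-4)|/|n| = 5/√29.

5/√29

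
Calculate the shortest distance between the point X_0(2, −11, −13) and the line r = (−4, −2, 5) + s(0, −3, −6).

6

Direction vector d = (0, −3, −6).
AP = (6, −9, −18); AP·d = 135, |AP|² = 441, |d|² = 45.
distance² = |AP|² − (AP·d)²/|d|² = 441 − 18225/45 = 36, so the distance is 6.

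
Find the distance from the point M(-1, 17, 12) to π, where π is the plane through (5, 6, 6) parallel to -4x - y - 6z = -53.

Parallel planes share the normal n = (-4, -1, -6); since (5, 6, 6) lies on the plane, its equation is -4x - y - 6z = -62.
n = (-4, -1, -6); n·P − (-62) = -23; |n| = √53; distance = 23/√53.

23/√53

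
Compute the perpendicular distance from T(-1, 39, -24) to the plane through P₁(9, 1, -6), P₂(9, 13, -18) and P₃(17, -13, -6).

10/9

P₁P₂ = (0, 12, -12) and P₁P₃ = (8, -14, 0), so a normal is n = P₁P₂ × P₁P₃ = (-168, -96, -96).
d = |(-168)·(-1) + (-96)·39 + (-96)·(-24) − (-1032)| / √(28224 + 9216 + 9216) = |-240| / 216 = 10/9.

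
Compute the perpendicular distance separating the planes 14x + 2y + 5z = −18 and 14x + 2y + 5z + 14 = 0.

4/15

With common normal n = (14, 2, 5) (|n| = 15), the distance is |(-18) − (-14)|/|n| = 4/15.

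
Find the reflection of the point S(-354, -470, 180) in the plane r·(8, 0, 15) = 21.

(-5874/17, -470, 3330/17)

With n = (8, 0, 15), the signed offset is (n·S − 21)/|n|² = -153/289 = -9/17.
S' = S − 2t·n = (-354, -470, 180) − (-18/17)·(8, 0, 15) = (-5874/17, -470, 3330/17).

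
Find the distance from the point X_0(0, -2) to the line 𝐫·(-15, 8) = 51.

67/17

The normal to the line is n = (-15, 8) with |n| = 17.
|n·X_0 − 51| = |-16 − 51| = 67, so the distance is 67/17.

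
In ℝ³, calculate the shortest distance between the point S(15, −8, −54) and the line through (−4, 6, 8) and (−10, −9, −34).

A direction vector is d = (−6, −15, −42).
AP = (19, −14, −62); AP·d = 2700, |AP|² = 4401, |d|² = 2025.
distance² = |AP|² − (AP·d)²/|d|² = 4401 − 7290000/2025 = 801, so the distance is 3√89.

3√89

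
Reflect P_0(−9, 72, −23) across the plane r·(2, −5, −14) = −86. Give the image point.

With n = (2, −5, −14), the signed offset is (n·P_0 − (-86))/|n|² = 30/225 = 2/15.
P_0' = P_0 − 2t·n = (−9, 72, −23) − (4/15)·(2, −5, −14) = (−143/15, 220/3, −289/15).

(-143/15, 220/3, -289/15)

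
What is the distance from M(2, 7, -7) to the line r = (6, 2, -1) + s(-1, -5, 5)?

Direction vector d = (-1, -5, 5).
AP = (-4, 5, -6), and AP × d = (-5, 26, 25).
|AP × d|² = 1326 and |d|² = 51, so the distance is √(1326/51) = √26.

√26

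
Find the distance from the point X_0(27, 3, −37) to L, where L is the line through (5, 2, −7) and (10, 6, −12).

A direction vector is d = (5, 4, −5).
AP = (22, 1, −30), and AP × d = (115, −40, 83).
|AP × d|² = 21714 and |d|² = 66, so the distance is √(21714/66) = √329.

√329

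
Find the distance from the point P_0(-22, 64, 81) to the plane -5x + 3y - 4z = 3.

5/√2

d = |(-5)·(-22) + 3·64 + (-4)·81 − 3| / √(25 + 9 + 16) = |-25| / (5√2) = 5/√2.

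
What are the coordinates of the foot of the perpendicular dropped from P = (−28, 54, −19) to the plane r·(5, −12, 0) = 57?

(-3, -6, -19)

The perpendicular from P has direction n = (5, −12, 0): r = (−28, 54, −19) + λ(5, −12, 0).
Substitute into the plane: n·(P + λn) = 57 gives -788 + 169λ = 57, so λ = 5.
Foot = (−28, 54, −19) + 5·(5, −12, 0) = (−3, −6, −19).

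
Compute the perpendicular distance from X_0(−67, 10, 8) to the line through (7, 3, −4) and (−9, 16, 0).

10√17

A direction vector is d = (−16, 13, 4).
AP = (−74, 7, 12); AP·d = 1323, |AP|² = 5669, |d|² = 441.
distance² = |AP|² − (AP·d)²/|d|² = 5669 − 1750329/441 = 1700, so the distance is 10√17.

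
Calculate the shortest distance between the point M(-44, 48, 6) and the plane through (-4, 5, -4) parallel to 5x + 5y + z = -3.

Parallel planes share the normal n = (5, 5, 1); since (-4, 5, -4) lies on the plane, its equation is 5x + 5y + z = 1.
Then n·(-44, 48, 6) - 1 = 25.
|n| = √(25 + 25 + 1) = √51, so the distance is |25|/√51 = 25/√51.

25/√51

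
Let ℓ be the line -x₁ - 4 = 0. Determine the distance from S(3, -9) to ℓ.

d = |(-1)·3 + 0·(-9) − 4| / √(1 + 0) = |-7|/1 = 7.

7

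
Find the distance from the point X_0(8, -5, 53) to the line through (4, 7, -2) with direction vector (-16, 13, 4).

Direction vector d = (-16, 13, 4).
AP = (4, -12, 55), and AP × d = (-763, -896, -140).
|AP × d|² = 1404585 and |d|² = 441, so the distance is √(1404585/441) = √3185 = 7√65.

7√65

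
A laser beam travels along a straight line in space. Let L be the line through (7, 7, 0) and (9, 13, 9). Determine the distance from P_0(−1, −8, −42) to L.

A direction vector is d = (2, 6, 9).
AP = (−8, −15, −42), and AP × d = (117, −12, −18).
|AP × d|² = 14157 and |d|² = 121, so the distance is √(14157/121) = √117 = 3√13.

3√13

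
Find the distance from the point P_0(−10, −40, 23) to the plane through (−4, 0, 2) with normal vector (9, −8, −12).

The plane has equation n·(r − (−4, 0, 2)) = 0, i.e. n·r = -60.
d = |9·(-10) + (-8)·(-40) + (-12)·23 − (-60)| / √(81 + 64 + 144) = |14| / 17 = 14/17.

14/17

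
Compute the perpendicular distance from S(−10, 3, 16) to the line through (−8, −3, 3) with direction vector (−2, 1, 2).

Direction vector d = (−2, 1, 2).
AP = (−2, 6, 13); AP·d = 36, |AP|² = 209, |d|² = 9.
distance² = |AP|² − (AP·d)²/|d|² = 209 − 1296/9 = 65, so the distance is √65.

√65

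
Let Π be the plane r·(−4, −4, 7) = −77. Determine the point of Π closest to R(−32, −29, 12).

n = (−4, −4, 7), |n|² = 81, and n·R − (-77) = 405.
t = 405/81 = 5, so the foot is R − t·n = (−32, −29, 12) − 5·(−4, −4, 7) = (−12, −9, −23).

(-12, -9, -23)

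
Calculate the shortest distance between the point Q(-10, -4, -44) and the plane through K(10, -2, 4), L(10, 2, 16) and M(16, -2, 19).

KL = (0, 4, 12) and KM = (6, 0, 15), so a normal is n = KL × KM = (60, 72, -24).
n = (60, 72, -24); n·P − 360 = -192; |n| = 12√65; distance = 192/(12√65) = 16/√65.

16/√65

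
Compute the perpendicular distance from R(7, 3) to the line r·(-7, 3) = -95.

55√58/58

d = |(-7)·7 + 3·3 − (-95)| / √(49 + 9) = |55|/√58 = 55/√58.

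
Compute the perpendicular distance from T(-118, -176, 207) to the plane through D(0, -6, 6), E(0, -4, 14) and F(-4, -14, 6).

DE = (0, 2, 8) and DF = (-4, -8, 0), so a normal is n = DE × DF = (64, -32, 8).
d = |64·(-118) + (-32)·(-176) + 8·207 − 240| / √(4096 + 1024 + 64) = |-504| / 72 = 7.

7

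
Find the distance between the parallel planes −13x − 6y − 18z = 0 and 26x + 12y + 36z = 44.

22/23

Divide the second equation by -2 to match normals: −13x − 6y − 18z = -22.
Both planes have normal n = (−13, −6, −18), |n| = 23. Any point on the first plane is at distance |(-22) − 0|/|n| = 22/23 from the second.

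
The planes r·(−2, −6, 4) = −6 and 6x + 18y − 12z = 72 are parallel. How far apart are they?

Divide the second equation by -3 to match normals: −2x − 6y + 4z = -24.
Both planes have normal n = (−2, −6, 4), |n| = 2√14. Any point on the first plane is at distance |(-24) − (-6)|/|n| = 18/(2√14) = 9√14/14 from the second.

9√14/14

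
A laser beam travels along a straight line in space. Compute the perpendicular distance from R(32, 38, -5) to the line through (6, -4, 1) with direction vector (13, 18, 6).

6√10

Direction vector d = (13, 18, 6).
AP = (26, 42, -6), and AP × d = (360, -234, -78).
|AP × d|² = 190440 and |d|² = 529, so the distance is √(190440/529) = √360 = 6√10.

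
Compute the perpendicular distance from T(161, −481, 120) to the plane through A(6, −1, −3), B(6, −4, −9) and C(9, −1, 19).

AB = (0, −3, −6) and AC = (3, 0, 22), so a normal is n = AB × AC = (−66, −18, 9).
Then n·(161, −481, 120) − (−405) = −483.
|n| = √(4356 + 324 + 81) = 69, so the distance is |-483|/69 = 7.

7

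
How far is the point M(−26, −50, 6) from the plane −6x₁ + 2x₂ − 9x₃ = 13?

1

Normal vector n = (−6, 2, −9), and n·(−26, −50, 6) − 13 = −11.
|n| = √(36 + 4 + 81) = 11, so the distance is |-11|/11 = 1.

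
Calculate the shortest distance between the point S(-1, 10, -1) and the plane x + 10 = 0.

n = (1, 0, 0); n·P − (-10) = 9; |n| = 1; distance = 9/1 = 9.

9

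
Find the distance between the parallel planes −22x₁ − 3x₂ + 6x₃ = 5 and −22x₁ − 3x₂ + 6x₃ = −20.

Both planes have normal n = (−22, −3, 6), |n| = 23. Any point on the first plane is at distance |(-20) − 5|/|n| = 25/23 from the second.

25/23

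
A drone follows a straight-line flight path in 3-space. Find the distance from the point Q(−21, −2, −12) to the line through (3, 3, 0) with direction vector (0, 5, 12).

Direction vector d = (0, 5, 12).
AP = (−24, −5, −12), and AP × d = (0, 288, −120).
|AP × d|² = 97344 and |d|² = 169, so the distance is √(97344/169) = √576 = 24.

24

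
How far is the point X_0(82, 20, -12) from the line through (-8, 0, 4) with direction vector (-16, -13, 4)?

10√17

Direction vector d = (-16, -13, 4).
AP = (90, 20, -16); AP·d = -1764, |AP|² = 8756, |d|² = 441.
distance² = |AP|² − (AP·d)²/|d|² = 8756 − 3111696/441 = 1700, so the distance is 10√17.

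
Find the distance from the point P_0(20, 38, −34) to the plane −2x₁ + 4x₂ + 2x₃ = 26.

9/√6

Normal vector n = (−2, 4, 2), and n·(20, 38, −34) − 26 = 18.
|n| = √(4 + 16 + 4) = 2√6, so the distance is |18|/(2√6) = 3√6/2.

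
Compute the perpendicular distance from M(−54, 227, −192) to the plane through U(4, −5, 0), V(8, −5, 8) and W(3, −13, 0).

UV = (4, 0, 8) and UW = (−1, −8, 0), so a normal is n = UV × UW = (64, −8, −32).
Then n·(−54, 227, −192) − 296 = 576.
|n| = √(4096 + 64 + 1024) = 72, so the distance is |576|/72 = 8.

8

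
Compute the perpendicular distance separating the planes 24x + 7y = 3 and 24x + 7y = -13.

Both planes have normal n = (24, 7, 0), |n| = 25. Any point on the first plane is at distance |(-13) − 3|/|n| = 16/25 from the second.

16/25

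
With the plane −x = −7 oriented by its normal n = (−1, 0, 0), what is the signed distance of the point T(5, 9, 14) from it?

2

n·T − (-7) = 2.
|n| = 1, so the signed distance is 2/1 = 2.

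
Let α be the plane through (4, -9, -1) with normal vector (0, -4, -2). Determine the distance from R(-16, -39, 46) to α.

The plane has equation n·(r − (4, -9, -1)) = 0, i.e. n·r = 38.
d = |(-4)·(-39) + (-2)·46 − 38| / √(0 + 16 + 4) = |26| / (2√5) = 13√5/5.

13/√5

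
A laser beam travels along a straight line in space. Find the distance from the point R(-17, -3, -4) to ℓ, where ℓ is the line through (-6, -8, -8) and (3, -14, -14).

3

A direction vector is d = (9, -6, -6).
AP = (-11, 5, 4), and AP × d = (-6, -30, 21).
|AP × d|² = 1377 and |d|² = 153, so the distance is √(1377/153) = √9 = 3.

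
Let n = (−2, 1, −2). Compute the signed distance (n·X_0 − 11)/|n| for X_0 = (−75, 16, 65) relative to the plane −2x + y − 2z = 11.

25/3

n·X_0 − 11 = 25.
|n| = 3, so the signed distance is 25/3.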